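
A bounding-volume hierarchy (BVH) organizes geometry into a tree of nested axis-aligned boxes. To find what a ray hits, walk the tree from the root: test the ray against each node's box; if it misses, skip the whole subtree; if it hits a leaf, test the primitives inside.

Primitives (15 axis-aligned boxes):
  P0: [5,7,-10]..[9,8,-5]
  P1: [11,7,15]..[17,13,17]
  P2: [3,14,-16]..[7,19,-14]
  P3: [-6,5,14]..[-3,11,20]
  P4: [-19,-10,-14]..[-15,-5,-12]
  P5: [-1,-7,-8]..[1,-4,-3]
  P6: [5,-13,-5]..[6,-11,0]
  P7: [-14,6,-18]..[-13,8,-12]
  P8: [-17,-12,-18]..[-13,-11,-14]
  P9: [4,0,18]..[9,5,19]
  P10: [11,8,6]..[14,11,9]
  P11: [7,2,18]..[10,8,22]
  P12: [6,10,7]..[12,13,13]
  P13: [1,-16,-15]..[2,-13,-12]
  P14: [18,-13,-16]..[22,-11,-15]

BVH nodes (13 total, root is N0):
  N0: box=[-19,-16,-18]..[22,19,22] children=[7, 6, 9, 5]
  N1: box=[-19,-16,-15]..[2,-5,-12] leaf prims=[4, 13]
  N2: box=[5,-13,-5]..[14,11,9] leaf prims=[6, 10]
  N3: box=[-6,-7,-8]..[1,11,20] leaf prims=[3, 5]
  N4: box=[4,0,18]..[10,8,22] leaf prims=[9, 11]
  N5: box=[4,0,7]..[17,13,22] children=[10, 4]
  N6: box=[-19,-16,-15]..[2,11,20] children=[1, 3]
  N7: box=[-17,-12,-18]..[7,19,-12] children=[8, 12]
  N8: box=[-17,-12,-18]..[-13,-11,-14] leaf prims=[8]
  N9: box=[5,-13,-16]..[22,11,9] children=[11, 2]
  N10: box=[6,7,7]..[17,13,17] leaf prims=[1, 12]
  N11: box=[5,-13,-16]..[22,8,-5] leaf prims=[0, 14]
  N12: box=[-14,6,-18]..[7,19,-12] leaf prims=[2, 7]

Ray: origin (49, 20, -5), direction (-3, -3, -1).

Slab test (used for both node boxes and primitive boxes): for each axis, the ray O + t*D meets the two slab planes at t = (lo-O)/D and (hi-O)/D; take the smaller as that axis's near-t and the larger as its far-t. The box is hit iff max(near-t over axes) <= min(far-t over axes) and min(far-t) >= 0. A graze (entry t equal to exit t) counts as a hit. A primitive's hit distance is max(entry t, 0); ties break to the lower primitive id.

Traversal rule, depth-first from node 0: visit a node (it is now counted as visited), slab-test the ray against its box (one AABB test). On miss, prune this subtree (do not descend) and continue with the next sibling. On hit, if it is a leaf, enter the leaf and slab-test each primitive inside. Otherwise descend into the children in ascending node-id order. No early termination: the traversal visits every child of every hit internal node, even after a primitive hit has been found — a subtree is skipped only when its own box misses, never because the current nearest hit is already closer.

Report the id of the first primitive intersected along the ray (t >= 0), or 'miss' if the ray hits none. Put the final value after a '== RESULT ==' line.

Traverse from the root:
N0 x:[9,68/3] y:[1/3,12] z:[-27,13] -> hit [9,12], descend [5, 6, 7, 9]
  N5 x:[32/3,15] y:[7/3,20/3] z:[-27,-12] -> miss, prune
  N6 x:[47/3,68/3] y:[3,12] z:[-25,10] -> miss, prune
  N7 x:[14,22] y:[1/3,32/3] z:[7,13] -> miss, prune
  N9 x:[9,44/3] y:[3,11] z:[-14,11] -> hit [9,11], descend [2, 11]
    N2 x:[35/3,44/3] y:[3,11] z:[-14,0] -> miss, prune
    N11 x:[9,44/3] y:[4,11] z:[0,11] -> hit [9,11] leaf, test {P0(miss), P14@t=31/3}

7 AABB tests over nodes [0, 5, 6, 7, 9, 2, 11]; 1 leaf entered; closest P14.

== RESULT ==
14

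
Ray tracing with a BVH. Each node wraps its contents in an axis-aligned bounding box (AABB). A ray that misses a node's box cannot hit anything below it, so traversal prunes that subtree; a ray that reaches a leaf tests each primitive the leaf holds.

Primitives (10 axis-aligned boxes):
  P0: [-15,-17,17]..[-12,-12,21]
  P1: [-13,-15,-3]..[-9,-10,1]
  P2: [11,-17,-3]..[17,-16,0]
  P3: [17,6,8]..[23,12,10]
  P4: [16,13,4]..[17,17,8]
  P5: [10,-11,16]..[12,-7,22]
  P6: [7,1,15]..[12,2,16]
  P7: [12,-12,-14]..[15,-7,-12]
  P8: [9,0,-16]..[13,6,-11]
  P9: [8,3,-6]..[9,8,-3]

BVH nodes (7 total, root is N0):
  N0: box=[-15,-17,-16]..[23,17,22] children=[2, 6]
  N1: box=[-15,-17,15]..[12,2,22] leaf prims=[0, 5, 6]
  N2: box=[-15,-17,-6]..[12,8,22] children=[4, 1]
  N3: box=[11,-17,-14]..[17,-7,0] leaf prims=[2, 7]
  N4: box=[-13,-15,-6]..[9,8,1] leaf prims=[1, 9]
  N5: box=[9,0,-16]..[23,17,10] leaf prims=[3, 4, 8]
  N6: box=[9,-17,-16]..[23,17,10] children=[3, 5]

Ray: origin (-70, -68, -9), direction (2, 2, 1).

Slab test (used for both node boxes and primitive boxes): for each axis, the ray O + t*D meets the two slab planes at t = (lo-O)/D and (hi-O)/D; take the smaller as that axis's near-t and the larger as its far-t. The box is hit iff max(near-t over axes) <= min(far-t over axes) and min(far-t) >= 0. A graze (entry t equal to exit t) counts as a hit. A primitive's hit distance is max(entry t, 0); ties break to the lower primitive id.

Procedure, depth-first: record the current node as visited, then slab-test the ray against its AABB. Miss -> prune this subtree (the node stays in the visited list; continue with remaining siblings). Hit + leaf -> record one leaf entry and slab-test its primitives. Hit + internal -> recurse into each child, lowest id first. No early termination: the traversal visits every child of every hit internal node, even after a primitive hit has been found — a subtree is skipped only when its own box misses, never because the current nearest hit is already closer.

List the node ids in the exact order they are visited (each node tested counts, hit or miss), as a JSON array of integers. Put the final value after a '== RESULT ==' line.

Walk:
N0 x:[55/2,93/2] y:[51/2,85/2] z:[-7,31] -> hit [55/2,31], descend [2, 6]
  N2 x:[55/2,41] y:[51/2,38] z:[3,31] -> hit [55/2,31], descend [1, 4]
    N1 x:[55/2,41] y:[51/2,35] z:[24,31] -> hit [55/2,31] leaf, test {P0@t=55/2, P5(miss), P6(miss)}
    N4 x:[57/2,79/2] y:[53/2,38] z:[3,10] -> miss, prune
  N6 x:[79/2,93/2] y:[51/2,85/2] z:[-7,19] -> miss, prune

Summary -> nodes [0, 2, 1, 4, 6]; box-tests=5; leaf-entries=1; first=P0

== RESULT ==
[0, 2, 1, 4, 6]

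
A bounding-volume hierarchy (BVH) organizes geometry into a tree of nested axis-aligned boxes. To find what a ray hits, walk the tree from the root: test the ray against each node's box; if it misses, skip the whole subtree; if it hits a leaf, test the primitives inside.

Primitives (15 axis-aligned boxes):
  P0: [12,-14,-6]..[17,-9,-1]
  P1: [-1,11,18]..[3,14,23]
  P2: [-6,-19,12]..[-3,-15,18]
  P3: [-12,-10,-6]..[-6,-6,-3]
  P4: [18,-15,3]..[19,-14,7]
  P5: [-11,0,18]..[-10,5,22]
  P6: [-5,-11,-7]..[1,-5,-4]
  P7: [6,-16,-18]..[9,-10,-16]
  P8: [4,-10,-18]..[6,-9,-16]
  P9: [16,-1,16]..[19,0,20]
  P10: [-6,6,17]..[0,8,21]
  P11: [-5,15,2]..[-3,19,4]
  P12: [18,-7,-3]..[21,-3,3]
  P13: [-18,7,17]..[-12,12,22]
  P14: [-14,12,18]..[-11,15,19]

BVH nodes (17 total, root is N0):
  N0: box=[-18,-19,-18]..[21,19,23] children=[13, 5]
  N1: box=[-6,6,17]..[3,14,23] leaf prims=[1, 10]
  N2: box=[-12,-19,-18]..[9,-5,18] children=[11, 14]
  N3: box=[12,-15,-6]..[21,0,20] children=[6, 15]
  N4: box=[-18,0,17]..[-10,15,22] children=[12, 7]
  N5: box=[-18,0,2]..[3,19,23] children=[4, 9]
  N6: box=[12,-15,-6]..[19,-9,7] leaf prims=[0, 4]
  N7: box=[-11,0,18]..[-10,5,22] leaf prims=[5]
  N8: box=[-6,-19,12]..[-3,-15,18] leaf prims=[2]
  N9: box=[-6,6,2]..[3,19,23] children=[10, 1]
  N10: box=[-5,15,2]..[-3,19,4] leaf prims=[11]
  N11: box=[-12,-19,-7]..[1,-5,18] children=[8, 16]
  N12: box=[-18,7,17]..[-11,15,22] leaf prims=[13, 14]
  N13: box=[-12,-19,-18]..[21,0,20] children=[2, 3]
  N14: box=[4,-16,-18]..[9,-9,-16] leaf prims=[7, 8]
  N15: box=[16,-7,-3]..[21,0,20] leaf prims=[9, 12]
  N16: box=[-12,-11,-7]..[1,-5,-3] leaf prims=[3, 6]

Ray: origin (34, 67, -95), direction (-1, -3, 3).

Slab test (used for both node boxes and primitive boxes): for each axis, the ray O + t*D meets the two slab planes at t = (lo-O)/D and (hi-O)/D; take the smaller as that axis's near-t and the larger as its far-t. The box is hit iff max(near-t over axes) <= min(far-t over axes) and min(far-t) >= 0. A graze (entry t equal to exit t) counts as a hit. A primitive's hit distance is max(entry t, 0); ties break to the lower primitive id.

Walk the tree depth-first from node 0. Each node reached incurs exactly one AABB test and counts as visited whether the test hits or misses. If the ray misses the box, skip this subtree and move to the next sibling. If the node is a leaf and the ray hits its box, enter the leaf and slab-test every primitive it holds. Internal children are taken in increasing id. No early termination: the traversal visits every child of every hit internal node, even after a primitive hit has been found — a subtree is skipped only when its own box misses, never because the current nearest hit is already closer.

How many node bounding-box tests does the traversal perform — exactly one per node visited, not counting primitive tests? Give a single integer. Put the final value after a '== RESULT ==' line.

Trace the traversal:
N0 x:[13,52] y:[16,86/3] z:[77/3,118/3] -> hit [77/3,86/3], descend [5, 13]
  N5 x:[31,52] y:[16,67/3] z:[97/3,118/3] -> miss, prune
  N13 x:[13,46] y:[67/3,86/3] z:[77/3,115/3] -> hit [77/3,86/3], descend [2, 3]
    N2 x:[25,46] y:[24,86/3] z:[77/3,113/3] -> hit [77/3,86/3], descend [11, 14]
      N11 x:[33,46] y:[24,86/3] z:[88/3,113/3] -> miss, prune
      N14 x:[25,30] y:[76/3,83/3] z:[77/3,79/3] -> hit [77/3,79/3] leaf, test {P7@t=77/3, P8(miss)}
    N3 x:[13,22] y:[67/3,82/3] z:[89/3,115/3] -> miss, prune

7 AABB tests over nodes [0, 5, 13, 2, 11, 14, 3]; 1 leaf entered; closest P7.

== RESULT ==
7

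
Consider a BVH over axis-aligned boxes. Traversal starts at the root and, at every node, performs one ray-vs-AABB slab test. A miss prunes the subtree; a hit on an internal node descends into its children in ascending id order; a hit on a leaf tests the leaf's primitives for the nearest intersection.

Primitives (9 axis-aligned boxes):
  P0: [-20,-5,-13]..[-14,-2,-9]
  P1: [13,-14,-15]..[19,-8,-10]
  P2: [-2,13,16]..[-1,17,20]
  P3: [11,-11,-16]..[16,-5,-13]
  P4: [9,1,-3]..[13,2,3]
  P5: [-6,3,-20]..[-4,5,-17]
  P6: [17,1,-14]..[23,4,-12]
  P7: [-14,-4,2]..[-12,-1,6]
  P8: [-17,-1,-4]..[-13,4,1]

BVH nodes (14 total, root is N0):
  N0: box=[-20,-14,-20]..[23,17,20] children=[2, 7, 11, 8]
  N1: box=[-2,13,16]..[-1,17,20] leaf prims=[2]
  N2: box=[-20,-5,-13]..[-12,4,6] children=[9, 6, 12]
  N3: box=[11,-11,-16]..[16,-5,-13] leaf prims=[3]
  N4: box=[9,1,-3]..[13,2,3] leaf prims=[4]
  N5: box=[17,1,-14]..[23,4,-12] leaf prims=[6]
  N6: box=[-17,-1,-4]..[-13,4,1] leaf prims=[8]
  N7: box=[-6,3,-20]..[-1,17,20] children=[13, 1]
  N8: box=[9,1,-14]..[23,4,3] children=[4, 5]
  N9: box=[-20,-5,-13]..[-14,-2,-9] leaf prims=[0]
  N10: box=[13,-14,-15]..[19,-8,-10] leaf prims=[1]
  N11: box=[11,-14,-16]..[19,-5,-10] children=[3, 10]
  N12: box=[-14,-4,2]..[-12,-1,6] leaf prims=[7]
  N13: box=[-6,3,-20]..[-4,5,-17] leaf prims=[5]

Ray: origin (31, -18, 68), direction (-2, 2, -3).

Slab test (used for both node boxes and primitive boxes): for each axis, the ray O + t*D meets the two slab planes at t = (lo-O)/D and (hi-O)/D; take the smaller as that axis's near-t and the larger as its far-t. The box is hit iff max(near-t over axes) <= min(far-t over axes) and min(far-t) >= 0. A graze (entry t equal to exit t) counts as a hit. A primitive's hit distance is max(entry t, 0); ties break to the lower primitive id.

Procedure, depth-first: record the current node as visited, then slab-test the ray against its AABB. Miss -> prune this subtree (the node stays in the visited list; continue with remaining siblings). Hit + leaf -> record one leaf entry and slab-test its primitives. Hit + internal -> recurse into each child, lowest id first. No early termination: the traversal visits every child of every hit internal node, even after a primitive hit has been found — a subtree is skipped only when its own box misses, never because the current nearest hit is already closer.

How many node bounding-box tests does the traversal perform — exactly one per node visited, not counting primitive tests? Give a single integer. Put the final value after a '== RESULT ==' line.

Walk:
N0 x:[4,51/2] y:[2,35/2] z:[16,88/3] -> hit [16,35/2], descend [2, 7, 8, 11]
  N2 x:[43/2,51/2] y:[13/2,11] z:[62/3,27] -> miss, prune
  N7 x:[16,37/2] y:[21/2,35/2] z:[16,88/3] -> hit [16,35/2], descend [1, 13]
    N1 x:[16,33/2] y:[31/2,35/2] z:[16,52/3] -> hit [16,33/2] leaf, test {P2@t=16}
    N13 x:[35/2,37/2] y:[21/2,23/2] z:[85/3,88/3] -> miss, prune
  N8 x:[4,11] y:[19/2,11] z:[65/3,82/3] -> miss, prune
  N11 x:[6,10] y:[2,13/2] z:[26,28] -> miss, prune

Visited [0, 2, 7, 1, 13, 8, 11]. Tests: 7 box, 1 leaf. Nearest: P2.

== RESULT ==
7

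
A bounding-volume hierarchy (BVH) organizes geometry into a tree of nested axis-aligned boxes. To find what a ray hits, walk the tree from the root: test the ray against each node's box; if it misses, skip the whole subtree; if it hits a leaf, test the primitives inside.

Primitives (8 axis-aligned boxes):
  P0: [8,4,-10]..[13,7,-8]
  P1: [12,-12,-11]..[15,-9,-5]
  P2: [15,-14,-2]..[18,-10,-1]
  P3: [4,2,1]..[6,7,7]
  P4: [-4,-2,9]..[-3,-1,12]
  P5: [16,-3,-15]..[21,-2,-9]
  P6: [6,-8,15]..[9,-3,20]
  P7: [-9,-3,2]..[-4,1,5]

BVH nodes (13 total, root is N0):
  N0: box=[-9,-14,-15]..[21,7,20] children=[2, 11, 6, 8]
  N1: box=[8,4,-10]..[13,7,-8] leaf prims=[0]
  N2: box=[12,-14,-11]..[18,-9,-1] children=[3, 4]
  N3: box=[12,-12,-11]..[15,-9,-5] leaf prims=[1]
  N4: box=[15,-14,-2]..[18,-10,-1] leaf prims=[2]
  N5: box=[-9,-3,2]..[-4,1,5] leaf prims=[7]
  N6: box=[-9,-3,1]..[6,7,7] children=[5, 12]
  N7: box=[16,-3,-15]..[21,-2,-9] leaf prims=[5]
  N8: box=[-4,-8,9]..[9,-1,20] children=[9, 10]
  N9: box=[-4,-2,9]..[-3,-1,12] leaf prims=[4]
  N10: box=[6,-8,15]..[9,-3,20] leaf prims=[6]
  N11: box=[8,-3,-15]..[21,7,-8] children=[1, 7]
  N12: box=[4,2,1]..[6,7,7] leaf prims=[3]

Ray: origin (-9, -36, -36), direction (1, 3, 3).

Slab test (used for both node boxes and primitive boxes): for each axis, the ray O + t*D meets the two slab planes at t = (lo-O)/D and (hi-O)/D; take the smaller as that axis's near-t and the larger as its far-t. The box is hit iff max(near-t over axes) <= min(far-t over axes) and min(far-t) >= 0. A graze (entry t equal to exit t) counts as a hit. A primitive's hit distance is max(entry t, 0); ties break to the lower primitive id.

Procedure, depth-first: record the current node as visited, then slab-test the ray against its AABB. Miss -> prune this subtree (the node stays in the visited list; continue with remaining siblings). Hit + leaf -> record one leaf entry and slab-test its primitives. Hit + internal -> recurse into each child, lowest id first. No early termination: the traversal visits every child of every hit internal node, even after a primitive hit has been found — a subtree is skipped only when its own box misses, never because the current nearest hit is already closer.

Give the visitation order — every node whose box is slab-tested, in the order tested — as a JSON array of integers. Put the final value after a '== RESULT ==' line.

Traverse from the root:
N0 x:[0,30] y:[22/3,43/3] z:[7,56/3] -> hit [22/3,43/3], descend [2, 6, 8, 11]
  N2 x:[21,27] y:[22/3,9] z:[25/3,35/3] -> miss, prune
  N6 x:[0,15] y:[11,43/3] z:[37/3,43/3] -> hit [37/3,43/3], descend [5, 12]
    N5 x:[0,5] y:[11,37/3] z:[38/3,41/3] -> miss, prune
    N12 x:[13,15] y:[38/3,43/3] z:[37/3,43/3] -> hit [13,43/3] leaf, test {P3@t=13}
  N8 x:[5,18] y:[28/3,35/3] z:[15,56/3] -> miss, prune
  N11 x:[17,30] y:[11,43/3] z:[7,28/3] -> miss, prune

order=[0, 2, 6, 5, 12, 8, 11]  |boxes|=7  |leaves|=1  hit=P3

== RESULT ==
[0, 2, 6, 5, 12, 8, 11]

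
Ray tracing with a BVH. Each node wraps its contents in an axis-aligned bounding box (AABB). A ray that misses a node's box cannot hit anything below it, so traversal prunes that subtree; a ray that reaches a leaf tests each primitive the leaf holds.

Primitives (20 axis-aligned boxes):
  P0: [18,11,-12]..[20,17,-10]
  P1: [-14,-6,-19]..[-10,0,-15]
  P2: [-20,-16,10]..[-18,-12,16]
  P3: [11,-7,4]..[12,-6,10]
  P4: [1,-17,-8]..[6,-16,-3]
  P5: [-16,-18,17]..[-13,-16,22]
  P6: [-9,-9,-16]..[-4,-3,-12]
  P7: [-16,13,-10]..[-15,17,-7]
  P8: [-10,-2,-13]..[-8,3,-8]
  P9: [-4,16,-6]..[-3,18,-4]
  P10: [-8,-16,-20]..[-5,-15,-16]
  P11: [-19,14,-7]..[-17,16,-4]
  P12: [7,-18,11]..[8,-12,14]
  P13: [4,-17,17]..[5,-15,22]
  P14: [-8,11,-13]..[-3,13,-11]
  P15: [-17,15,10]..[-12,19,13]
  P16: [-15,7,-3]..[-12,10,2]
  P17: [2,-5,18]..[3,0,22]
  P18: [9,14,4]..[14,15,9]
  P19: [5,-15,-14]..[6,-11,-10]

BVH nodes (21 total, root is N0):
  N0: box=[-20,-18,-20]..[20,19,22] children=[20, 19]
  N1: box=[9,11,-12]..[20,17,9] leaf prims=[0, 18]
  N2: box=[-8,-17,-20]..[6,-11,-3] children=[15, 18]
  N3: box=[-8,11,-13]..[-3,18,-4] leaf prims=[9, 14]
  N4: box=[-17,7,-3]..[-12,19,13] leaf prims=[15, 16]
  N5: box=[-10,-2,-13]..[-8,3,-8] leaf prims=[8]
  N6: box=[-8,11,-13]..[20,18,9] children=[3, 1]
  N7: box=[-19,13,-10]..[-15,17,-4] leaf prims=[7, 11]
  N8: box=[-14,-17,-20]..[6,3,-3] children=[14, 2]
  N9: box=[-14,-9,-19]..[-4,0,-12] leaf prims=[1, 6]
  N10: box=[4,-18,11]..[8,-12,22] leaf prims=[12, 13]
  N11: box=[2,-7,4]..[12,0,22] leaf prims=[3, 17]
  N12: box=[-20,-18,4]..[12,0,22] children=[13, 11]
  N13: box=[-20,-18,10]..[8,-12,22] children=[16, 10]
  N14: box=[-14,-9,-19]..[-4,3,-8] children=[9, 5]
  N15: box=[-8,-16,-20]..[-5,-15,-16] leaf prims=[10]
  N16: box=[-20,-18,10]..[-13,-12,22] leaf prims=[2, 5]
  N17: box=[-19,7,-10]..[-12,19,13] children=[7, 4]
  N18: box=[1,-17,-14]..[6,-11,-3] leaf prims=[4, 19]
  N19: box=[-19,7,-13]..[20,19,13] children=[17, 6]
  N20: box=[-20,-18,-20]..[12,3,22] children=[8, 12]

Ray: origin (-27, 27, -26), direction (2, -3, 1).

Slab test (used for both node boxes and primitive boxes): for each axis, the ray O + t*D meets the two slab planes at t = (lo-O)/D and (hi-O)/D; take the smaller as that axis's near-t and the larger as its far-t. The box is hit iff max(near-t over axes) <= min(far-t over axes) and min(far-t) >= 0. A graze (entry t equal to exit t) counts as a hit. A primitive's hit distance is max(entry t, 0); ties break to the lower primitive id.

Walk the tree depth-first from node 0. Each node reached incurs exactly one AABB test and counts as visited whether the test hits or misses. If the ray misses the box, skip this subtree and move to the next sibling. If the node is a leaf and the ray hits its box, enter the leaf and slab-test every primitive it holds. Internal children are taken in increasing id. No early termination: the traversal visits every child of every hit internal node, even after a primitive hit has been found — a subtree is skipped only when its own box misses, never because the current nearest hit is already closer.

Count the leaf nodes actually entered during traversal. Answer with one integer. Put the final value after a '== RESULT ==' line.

Trace the traversal:
N0 x:[7/2,47/2] y:[8/3,15] z:[6,48] -> hit [6,15], descend [19, 20]
  N19 x:[4,47/2] y:[8/3,20/3] z:[13,39] -> miss, prune
  N20 x:[7/2,39/2] y:[8,15] z:[6,48] -> hit [8,15], descend [8, 12]
    N8 x:[13/2,33/2] y:[8,44/3] z:[6,23] -> hit [8,44/3], descend [2, 14]
      N2 x:[19/2,33/2] y:[38/3,44/3] z:[6,23] -> hit [38/3,44/3], descend [15, 18]
        N15 x:[19/2,11] y:[14,43/3] z:[6,10] -> miss, prune
        N18 x:[14,33/2] y:[38/3,44/3] z:[12,23] -> hit [14,44/3] leaf, test {P4(miss), P19(miss)}
      N14 x:[13/2,23/2] y:[8,12] z:[7,18] -> hit [8,23/2], descend [5, 9]
        N5 x:[17/2,19/2] y:[8,29/3] z:[13,18] -> miss, prune
        N9 x:[13/2,23/2] y:[9,12] z:[7,14] -> hit [9,23/2] leaf, test {P1(miss), P6@t=10}
    N12 x:[7/2,39/2] y:[9,15] z:[30,48] -> miss, prune

order=[0, 19, 20, 8, 2, 15, 18, 14, 5, 9, 12]  |boxes|=11  |leaves|=2  hit=P6

== RESULT ==
2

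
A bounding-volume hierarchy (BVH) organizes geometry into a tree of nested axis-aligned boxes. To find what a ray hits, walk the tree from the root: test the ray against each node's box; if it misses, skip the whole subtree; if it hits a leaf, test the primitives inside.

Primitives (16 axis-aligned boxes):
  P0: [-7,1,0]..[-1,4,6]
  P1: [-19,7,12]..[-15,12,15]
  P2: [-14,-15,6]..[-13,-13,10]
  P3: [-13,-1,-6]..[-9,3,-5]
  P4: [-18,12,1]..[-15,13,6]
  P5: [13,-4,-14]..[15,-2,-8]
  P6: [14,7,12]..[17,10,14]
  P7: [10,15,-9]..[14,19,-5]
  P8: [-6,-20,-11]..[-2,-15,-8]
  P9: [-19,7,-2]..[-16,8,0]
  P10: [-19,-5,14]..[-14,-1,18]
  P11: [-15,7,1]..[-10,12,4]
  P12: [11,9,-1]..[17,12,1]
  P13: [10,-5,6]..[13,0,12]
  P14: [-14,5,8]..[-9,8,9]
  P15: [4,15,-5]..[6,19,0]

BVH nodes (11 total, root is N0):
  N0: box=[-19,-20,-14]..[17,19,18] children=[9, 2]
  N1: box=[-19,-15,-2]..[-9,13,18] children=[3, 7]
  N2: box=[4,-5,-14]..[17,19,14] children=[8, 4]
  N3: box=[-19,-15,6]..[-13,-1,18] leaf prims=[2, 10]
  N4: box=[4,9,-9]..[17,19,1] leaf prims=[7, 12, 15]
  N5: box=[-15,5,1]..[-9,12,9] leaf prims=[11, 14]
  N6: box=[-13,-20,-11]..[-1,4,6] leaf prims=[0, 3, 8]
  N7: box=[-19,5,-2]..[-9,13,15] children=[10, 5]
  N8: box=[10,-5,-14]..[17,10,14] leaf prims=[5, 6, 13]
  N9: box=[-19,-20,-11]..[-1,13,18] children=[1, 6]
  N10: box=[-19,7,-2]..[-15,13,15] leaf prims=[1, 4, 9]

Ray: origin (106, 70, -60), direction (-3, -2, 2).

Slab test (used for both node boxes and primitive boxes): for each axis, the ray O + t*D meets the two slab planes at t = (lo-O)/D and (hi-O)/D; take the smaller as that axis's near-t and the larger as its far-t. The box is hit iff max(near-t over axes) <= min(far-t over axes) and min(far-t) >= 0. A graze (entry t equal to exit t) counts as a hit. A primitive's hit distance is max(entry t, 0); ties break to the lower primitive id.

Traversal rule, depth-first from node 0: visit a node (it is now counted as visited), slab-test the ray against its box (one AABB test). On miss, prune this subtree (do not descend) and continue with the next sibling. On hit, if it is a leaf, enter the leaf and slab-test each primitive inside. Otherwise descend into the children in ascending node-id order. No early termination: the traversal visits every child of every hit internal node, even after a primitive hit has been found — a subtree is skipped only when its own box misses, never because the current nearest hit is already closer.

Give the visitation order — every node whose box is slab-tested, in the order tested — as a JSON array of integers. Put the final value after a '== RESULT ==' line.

Walk:
N0 x:[89/3,125/3] y:[51/2,45] z:[23,39] -> hit [89/3,39], descend [2, 9]
  N2 x:[89/3,34] y:[51/2,75/2] z:[23,37] -> hit [89/3,34], descend [4, 8]
    N4 x:[89/3,34] y:[51/2,61/2] z:[51/2,61/2] -> hit [89/3,61/2] leaf, test {P7(miss), P12@t=89/3, P15(miss)}
    N8 x:[89/3,32] y:[30,75/2] z:[23,37] -> hit [30,32] leaf, test {P5(miss), P6(miss), P13(miss)}
  N9 x:[107/3,125/3] y:[57/2,45] z:[49/2,39] -> hit [107/3,39], descend [1, 6]
    N1 x:[115/3,125/3] y:[57/2,85/2] z:[29,39] -> hit [115/3,39], descend [3, 7]
      N3 x:[119/3,125/3] y:[71/2,85/2] z:[33,39] -> miss, prune
      N7 x:[115/3,125/3] y:[57/2,65/2] z:[29,75/2] -> miss, prune
    N6 x:[107/3,119/3] y:[33,45] z:[49/2,33] -> miss, prune

9 AABB tests over nodes [0, 2, 4, 8, 9, 1, 3, 7, 6]; 2 leaves entered; closest P12.

== RESULT ==
[0, 2, 4, 8, 9, 1, 3, 7, 6]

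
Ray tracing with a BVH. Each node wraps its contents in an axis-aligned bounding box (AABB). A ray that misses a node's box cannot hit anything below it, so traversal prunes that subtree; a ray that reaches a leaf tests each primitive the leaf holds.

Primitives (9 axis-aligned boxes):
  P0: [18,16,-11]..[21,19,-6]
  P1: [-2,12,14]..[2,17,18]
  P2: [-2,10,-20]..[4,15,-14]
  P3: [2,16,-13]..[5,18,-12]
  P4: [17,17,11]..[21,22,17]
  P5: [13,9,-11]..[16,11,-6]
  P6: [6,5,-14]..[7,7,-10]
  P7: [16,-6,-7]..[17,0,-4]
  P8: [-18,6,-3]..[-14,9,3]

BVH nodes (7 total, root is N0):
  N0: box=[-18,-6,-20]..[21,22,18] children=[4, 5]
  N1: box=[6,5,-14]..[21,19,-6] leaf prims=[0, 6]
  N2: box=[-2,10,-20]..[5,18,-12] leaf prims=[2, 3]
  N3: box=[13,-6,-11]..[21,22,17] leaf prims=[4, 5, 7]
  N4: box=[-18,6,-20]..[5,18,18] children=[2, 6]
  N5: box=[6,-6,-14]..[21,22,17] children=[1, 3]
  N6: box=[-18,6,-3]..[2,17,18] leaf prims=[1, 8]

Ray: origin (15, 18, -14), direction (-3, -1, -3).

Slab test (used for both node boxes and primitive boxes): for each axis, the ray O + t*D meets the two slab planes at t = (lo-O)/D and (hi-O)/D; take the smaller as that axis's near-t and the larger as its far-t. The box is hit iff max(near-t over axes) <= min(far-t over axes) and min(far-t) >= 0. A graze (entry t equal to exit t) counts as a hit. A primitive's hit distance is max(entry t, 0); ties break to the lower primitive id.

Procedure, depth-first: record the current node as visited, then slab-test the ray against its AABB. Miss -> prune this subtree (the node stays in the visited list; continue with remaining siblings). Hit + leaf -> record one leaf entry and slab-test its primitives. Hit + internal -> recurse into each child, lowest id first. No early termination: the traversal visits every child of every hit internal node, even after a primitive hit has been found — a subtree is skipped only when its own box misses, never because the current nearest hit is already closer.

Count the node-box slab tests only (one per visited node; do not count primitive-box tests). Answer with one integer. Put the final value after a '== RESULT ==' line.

Traverse from the root:
N0 x:[-2,11] y:[-4,24] z:[-32/3,2] -> hit [-2,2], descend [4, 5]
  N4 x:[10/3,11] y:[0,12] z:[-32/3,2] -> miss, prune
  N5 x:[-2,3] y:[-4,24] z:[-31/3,0] -> hit [-2,0], descend [1, 3]
    N1 x:[-2,3] y:[-1,13] z:[-8/3,0] -> hit [-1,0] leaf, test {P0(miss), P6(miss)}
    N3 x:[-2,2/3] y:[-4,24] z:[-31/3,-1] -> miss, prune

order=[0, 4, 5, 1, 3]  |boxes|=5  |leaves|=1  hit=miss

== RESULT ==
5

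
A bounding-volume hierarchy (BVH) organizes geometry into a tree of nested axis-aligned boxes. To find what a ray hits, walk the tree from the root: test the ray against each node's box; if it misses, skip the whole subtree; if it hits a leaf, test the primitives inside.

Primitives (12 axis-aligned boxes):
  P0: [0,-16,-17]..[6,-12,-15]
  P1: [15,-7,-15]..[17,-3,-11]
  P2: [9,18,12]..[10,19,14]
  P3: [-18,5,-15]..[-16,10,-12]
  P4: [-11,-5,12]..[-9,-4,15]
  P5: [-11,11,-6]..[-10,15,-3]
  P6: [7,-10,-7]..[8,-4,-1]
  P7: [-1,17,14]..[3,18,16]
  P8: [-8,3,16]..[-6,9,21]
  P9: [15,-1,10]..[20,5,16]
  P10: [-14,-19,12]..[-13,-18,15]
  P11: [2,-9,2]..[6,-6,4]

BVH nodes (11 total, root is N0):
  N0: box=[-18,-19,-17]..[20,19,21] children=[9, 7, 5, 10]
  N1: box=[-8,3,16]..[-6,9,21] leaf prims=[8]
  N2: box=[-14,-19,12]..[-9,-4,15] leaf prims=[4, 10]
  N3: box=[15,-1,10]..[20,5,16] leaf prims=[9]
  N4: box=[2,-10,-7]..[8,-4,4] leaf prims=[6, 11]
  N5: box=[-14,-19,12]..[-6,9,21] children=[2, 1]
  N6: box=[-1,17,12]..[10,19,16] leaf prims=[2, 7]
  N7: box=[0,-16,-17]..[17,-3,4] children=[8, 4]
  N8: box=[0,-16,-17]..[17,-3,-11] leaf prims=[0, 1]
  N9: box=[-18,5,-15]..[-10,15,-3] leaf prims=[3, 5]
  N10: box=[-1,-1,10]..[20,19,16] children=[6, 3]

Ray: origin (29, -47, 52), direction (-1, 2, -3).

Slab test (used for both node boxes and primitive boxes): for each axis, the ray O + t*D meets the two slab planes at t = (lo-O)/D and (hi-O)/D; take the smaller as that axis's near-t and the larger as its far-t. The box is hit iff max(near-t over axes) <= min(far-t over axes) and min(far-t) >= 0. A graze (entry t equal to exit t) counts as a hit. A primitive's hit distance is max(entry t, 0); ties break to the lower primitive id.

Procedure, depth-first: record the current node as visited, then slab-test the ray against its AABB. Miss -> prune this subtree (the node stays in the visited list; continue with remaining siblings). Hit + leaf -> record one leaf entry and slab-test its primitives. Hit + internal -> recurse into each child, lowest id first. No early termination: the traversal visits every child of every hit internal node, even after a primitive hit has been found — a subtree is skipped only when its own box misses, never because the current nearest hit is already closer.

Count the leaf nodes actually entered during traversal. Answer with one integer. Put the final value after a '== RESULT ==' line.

Trace the traversal:
N0 x:[9,47] y:[14,33] z:[31/3,23] -> hit [14,23], descend [5, 7, 9, 10]
  N5 x:[35,43] y:[14,28] z:[31/3,40/3] -> miss, prune
  N7 x:[12,29] y:[31/2,22] z:[16,23] -> hit [16,22], descend [4, 8]
    N4 x:[21,27] y:[37/2,43/2] z:[16,59/3] -> miss, prune
    N8 x:[12,29] y:[31/2,22] z:[21,23] -> hit [21,22] leaf, test {P0(miss), P1(miss)}
  N9 x:[39,47] y:[26,31] z:[55/3,67/3] -> miss, prune
  N10 x:[9,30] y:[23,33] z:[12,14] -> miss, prune

Summary -> nodes [0, 5, 7, 4, 8, 9, 10]; box-tests=7; leaf-entries=1; first=miss

== RESULT ==
1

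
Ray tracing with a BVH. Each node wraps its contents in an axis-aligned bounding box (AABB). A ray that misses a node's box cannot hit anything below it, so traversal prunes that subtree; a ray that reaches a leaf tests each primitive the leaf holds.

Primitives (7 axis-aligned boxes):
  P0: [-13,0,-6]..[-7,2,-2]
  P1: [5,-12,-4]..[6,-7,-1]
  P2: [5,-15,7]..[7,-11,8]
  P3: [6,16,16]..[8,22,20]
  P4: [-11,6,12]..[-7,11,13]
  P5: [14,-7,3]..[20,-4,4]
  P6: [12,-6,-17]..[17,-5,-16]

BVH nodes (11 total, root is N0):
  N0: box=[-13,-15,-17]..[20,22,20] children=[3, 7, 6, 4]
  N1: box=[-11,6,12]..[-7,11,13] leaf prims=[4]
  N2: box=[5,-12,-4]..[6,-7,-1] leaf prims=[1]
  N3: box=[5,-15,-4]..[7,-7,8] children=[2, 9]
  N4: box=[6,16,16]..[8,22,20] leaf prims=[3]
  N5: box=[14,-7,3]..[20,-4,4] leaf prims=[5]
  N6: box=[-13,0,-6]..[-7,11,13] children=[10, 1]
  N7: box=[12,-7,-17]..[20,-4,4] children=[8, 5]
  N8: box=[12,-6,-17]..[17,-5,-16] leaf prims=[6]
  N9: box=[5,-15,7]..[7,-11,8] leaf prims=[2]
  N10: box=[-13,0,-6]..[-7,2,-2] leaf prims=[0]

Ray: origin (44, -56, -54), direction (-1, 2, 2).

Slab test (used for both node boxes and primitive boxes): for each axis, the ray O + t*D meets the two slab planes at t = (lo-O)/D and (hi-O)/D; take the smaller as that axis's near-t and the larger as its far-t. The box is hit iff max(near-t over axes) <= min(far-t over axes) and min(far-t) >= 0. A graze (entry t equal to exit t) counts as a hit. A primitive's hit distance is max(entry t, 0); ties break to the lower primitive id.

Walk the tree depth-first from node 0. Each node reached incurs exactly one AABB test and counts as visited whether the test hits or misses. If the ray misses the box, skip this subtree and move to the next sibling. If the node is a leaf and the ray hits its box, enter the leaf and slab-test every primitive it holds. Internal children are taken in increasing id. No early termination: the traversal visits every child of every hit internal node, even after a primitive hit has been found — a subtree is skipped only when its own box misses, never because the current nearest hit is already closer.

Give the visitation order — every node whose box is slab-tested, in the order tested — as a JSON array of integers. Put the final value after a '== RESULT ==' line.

Traverse from the root:
N0 x:[24,57] y:[41/2,39] z:[37/2,37] -> hit [24,37], descend [3, 4, 6, 7]
  N3 x:[37,39] y:[41/2,49/2] z:[25,31] -> miss, prune
  N4 x:[36,38] y:[36,39] z:[35,37] -> hit [36,37] leaf, test {P3@t=36}
  N6 x:[51,57] y:[28,67/2] z:[24,67/2] -> miss, prune
  N7 x:[24,32] y:[49/2,26] z:[37/2,29] -> hit [49/2,26], descend [5, 8]
    N5 x:[24,30] y:[49/2,26] z:[57/2,29] -> miss, prune
    N8 x:[27,32] y:[25,51/2] z:[37/2,19] -> miss, prune

order=[0, 3, 4, 6, 7, 5, 8]  |boxes|=7  |leaves|=1  hit=P3

== RESULT ==
[0, 3, 4, 6, 7, 5, 8]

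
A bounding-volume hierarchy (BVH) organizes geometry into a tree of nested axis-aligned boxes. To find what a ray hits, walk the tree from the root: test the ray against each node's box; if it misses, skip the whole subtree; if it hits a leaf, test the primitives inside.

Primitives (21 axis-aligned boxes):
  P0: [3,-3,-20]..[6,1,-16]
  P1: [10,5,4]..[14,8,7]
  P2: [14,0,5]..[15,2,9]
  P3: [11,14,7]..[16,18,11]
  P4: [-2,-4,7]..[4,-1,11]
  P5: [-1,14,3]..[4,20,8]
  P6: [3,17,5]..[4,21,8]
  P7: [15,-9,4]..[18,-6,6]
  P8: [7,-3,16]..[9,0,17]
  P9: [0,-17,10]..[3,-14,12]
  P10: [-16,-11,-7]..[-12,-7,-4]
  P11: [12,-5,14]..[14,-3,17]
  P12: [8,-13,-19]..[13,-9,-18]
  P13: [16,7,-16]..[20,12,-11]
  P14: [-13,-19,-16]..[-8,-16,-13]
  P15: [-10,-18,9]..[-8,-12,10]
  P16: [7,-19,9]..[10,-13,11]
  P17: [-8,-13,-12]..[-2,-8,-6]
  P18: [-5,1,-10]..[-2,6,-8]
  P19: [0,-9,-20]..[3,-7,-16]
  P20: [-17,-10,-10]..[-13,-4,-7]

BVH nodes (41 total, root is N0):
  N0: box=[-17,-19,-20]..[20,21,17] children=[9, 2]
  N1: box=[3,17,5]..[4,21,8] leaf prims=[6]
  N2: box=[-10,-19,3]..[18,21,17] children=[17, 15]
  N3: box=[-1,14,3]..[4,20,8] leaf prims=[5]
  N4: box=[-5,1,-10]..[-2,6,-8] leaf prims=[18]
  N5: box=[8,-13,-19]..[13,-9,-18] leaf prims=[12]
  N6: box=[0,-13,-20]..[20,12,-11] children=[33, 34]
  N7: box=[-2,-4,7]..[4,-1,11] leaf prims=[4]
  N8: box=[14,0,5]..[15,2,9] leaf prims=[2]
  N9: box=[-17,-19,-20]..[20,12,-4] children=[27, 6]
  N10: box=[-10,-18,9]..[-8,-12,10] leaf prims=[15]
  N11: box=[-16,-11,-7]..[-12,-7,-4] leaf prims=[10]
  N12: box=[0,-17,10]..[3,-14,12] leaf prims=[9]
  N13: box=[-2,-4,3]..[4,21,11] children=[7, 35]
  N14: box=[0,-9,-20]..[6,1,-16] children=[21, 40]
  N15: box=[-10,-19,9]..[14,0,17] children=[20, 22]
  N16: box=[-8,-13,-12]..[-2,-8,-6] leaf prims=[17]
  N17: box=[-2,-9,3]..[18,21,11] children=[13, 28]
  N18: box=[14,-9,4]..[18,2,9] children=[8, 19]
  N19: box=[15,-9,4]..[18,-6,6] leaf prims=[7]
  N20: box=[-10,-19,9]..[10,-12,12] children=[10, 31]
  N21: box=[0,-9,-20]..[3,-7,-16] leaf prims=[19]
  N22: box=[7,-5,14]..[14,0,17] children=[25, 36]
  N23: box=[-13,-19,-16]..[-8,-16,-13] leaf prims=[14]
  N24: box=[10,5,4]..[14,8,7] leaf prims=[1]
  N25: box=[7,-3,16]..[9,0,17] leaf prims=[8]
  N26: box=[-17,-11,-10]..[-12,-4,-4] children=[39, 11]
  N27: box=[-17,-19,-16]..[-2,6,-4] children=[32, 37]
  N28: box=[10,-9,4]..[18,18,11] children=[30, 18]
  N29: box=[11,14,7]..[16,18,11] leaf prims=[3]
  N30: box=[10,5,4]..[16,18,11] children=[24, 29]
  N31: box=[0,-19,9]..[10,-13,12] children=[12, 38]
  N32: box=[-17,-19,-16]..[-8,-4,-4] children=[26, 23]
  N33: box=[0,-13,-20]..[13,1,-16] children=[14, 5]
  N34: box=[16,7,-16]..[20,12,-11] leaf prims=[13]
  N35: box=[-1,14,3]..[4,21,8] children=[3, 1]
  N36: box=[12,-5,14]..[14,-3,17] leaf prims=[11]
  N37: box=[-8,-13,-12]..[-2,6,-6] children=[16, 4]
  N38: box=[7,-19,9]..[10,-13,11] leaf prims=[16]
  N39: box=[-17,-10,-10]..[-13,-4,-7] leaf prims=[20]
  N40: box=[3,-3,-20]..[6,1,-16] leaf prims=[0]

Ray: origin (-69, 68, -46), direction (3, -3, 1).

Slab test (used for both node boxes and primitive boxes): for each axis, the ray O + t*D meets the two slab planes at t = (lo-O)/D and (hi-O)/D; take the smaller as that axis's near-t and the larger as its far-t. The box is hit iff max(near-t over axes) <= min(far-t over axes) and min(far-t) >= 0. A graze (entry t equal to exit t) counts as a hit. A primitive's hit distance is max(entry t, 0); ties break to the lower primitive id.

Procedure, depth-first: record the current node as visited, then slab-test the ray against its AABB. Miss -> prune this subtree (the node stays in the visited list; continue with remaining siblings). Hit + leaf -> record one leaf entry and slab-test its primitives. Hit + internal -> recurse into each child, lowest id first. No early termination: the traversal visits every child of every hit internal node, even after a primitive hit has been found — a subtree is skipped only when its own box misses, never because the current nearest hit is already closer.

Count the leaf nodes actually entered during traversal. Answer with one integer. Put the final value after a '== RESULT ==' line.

Traverse from the root:
N0 x:[52/3,89/3] y:[47/3,29] z:[26,63] -> hit [26,29], descend [2, 9]
  N2 x:[59/3,29] y:[47/3,29] z:[49,63] -> miss, prune
  N9 x:[52/3,89/3] y:[56/3,29] z:[26,42] -> hit [26,29], descend [6, 27]
    N6 x:[23,89/3] y:[56/3,27] z:[26,35] -> hit [26,27], descend [33, 34]
      N33 x:[23,82/3] y:[67/3,27] z:[26,30] -> hit [26,27], descend [5, 14]
        N5 x:[77/3,82/3] y:[77/3,27] z:[27,28] -> hit [27,27] leaf, test {P12@t=27}
        N14 x:[23,25] y:[67/3,77/3] z:[26,30] -> miss, prune
      N34 x:[85/3,89/3] y:[56/3,61/3] z:[30,35] -> miss, prune
    N27 x:[52/3,67/3] y:[62/3,29] z:[30,42] -> miss, prune

Summary -> nodes [0, 2, 9, 6, 33, 5, 14, 34, 27]; box-tests=9; leaf-entries=1; first=P12

== RESULT ==
1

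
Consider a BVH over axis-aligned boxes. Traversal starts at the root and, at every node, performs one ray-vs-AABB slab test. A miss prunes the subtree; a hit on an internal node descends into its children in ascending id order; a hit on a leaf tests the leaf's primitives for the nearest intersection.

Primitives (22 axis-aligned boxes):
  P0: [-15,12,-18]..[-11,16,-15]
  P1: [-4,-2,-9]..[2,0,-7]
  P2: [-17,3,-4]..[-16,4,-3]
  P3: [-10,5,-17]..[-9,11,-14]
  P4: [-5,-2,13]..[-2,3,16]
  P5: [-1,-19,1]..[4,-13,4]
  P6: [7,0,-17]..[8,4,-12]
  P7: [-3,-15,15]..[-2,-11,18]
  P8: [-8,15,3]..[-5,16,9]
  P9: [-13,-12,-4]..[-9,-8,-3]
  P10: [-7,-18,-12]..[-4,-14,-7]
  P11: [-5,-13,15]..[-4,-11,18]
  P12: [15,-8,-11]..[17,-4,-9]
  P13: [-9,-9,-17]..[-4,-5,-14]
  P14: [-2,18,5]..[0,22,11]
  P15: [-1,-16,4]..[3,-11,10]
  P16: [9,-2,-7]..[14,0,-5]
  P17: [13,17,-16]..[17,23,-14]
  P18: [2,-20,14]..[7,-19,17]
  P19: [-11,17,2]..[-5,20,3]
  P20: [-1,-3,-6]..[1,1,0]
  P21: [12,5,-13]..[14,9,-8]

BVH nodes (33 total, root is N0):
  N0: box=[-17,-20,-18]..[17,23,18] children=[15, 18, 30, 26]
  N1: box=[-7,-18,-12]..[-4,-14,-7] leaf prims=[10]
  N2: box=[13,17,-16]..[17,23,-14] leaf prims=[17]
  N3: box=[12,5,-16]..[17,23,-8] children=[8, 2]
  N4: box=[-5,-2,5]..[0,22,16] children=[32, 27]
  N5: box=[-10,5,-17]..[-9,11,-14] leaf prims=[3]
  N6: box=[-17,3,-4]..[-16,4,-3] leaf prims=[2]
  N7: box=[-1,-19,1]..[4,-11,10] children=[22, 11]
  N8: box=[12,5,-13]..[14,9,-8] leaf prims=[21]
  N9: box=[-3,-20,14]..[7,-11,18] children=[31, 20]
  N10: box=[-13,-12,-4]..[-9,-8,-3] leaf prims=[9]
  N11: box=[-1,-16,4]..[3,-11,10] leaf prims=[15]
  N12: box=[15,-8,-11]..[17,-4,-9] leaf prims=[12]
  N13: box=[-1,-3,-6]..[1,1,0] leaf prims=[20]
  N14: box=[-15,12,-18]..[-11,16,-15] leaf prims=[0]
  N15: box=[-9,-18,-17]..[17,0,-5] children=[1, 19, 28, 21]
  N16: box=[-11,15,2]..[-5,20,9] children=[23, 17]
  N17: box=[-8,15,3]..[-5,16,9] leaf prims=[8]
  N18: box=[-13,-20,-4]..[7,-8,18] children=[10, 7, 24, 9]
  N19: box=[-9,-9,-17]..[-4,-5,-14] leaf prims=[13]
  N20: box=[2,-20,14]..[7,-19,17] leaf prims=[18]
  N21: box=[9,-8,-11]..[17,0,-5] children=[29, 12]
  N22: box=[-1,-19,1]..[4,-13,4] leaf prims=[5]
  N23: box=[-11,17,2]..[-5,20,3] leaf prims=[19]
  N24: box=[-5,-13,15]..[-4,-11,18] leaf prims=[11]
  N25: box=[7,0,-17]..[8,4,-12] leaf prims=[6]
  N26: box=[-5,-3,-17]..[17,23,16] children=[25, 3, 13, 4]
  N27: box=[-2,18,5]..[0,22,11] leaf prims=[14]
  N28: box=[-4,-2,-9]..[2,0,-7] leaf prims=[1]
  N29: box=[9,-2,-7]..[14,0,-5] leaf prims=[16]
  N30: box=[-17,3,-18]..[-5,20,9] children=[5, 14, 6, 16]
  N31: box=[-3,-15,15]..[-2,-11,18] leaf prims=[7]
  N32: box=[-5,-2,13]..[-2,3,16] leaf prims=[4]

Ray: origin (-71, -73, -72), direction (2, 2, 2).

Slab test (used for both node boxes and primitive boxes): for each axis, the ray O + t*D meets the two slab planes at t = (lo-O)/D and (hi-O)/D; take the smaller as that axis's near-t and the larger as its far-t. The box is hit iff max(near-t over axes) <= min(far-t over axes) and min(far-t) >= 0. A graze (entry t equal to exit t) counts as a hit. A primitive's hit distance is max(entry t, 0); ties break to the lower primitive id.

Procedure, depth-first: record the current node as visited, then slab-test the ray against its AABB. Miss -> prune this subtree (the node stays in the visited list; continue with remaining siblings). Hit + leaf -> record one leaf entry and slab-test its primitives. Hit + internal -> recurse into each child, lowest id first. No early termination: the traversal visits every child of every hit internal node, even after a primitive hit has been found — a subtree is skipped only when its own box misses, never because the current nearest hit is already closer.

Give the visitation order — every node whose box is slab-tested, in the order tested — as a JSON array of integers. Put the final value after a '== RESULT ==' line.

Trace the traversal:
N0 x:[27,44] y:[53/2,48] z:[27,45] -> hit [27,44], descend [15, 18, 26, 30]
  N15 x:[31,44] y:[55/2,73/2] z:[55/2,67/2] -> hit [31,67/2], descend [1, 19, 21, 28]
    N1 x:[32,67/2] y:[55/2,59/2] z:[30,65/2] -> miss, prune
    N19 x:[31,67/2] y:[32,34] z:[55/2,29] -> miss, prune
    N21 x:[40,44] y:[65/2,73/2] z:[61/2,67/2] -> miss, prune
    N28 x:[67/2,73/2] y:[71/2,73/2] z:[63/2,65/2] -> miss, prune
  N18 x:[29,39] y:[53/2,65/2] z:[34,45] -> miss, prune
  N26 x:[33,44] y:[35,48] z:[55/2,44] -> hit [35,44], descend [3, 4, 13, 25]
    N3 x:[83/2,44] y:[39,48] z:[28,32] -> miss, prune
    N4 x:[33,71/2] y:[71/2,95/2] z:[77/2,44] -> miss, prune
    N13 x:[35,36] y:[35,37] z:[33,36] -> hit [35,36] leaf, test {P20@t=35}
    N25 x:[39,79/2] y:[73/2,77/2] z:[55/2,30] -> miss, prune
  N30 x:[27,33] y:[38,93/2] z:[27,81/2] -> miss, prune

order=[0, 15, 1, 19, 21, 28, 18, 26, 3, 4, 13, 25, 30]  |boxes|=13  |leaves|=1  hit=P20

== RESULT ==
[0, 15, 1, 19, 21, 28, 18, 26, 3, 4, 13, 25, 30]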